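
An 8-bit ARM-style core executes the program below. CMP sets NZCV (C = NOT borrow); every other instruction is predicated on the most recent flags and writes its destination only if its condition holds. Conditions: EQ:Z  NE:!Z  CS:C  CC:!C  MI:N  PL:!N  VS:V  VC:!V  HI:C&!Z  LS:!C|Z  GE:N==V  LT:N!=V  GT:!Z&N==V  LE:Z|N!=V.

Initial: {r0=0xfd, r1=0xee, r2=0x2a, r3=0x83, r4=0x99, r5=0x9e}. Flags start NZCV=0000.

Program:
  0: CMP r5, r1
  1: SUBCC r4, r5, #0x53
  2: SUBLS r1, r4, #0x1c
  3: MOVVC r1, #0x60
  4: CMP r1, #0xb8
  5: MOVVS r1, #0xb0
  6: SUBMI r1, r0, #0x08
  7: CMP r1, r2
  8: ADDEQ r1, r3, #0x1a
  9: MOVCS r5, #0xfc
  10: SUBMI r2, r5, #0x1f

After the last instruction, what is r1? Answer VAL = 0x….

0: ✓ CMP  NZCV=1000
1: ✓ SUBCC  r4←0x4b
2: ✓ SUBLS  r1←0x2f
3: ✓ MOVVC  r1←0x60
4: ✓ CMP  NZCV=1001
5: ✓ MOVVS  r1←0xb0
6: ✓ SUBMI  r1←0xf5
7: ✓ CMP  NZCV=1010
8: · ADDEQ
9: ✓ MOVCS  r5←0xfc
10: ✓ SUBMI  r2←0xdd

VAL = 0xf5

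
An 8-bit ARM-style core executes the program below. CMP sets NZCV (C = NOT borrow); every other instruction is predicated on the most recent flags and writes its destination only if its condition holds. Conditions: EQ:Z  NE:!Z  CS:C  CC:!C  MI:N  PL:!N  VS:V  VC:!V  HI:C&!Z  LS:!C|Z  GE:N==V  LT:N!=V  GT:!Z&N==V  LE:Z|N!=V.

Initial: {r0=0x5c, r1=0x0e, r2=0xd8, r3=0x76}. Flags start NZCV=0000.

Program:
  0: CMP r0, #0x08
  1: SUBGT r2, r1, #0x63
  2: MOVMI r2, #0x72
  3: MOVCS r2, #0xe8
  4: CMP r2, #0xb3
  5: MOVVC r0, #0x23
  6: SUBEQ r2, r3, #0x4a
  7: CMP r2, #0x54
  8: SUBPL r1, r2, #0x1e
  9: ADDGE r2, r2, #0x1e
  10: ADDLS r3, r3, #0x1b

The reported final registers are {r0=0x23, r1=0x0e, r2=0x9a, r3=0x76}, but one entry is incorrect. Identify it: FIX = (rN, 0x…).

0: ✓ CMP  NZCV=0010
1: ✓ SUBGT  r2←0xab
2: · MOVMI
3: ✓ MOVCS  r2←0xe8
4: ✓ CMP  NZCV=0010
5: ✓ MOVVC  r0←0x23
6: · SUBEQ
7: ✓ CMP  NZCV=1010
8: · SUBPL
9: · ADDGE
10: · ADDLS

FIX = (r2, 0xe8)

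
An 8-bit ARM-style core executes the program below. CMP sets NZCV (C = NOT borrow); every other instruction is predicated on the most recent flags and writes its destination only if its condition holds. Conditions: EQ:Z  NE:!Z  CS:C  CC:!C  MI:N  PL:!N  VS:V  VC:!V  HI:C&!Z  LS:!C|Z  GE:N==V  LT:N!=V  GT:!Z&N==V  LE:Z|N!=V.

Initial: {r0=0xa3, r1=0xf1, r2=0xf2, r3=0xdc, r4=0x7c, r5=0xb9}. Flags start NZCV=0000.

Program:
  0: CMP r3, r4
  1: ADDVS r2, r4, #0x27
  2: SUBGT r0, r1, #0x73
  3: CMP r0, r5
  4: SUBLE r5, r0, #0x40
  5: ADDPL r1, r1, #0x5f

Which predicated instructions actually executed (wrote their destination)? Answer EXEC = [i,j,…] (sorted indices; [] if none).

EXEC = [1,4]

[0] flags=0011 → (cmp)
[1] flags=0011 VS?T → r2=0xa3
[2] flags=0011 GT?F → skip
[3] flags=1000 → (cmp)
[4] flags=1000 LE?T → r5=0x63
[5] flags=1000 PL?F → skip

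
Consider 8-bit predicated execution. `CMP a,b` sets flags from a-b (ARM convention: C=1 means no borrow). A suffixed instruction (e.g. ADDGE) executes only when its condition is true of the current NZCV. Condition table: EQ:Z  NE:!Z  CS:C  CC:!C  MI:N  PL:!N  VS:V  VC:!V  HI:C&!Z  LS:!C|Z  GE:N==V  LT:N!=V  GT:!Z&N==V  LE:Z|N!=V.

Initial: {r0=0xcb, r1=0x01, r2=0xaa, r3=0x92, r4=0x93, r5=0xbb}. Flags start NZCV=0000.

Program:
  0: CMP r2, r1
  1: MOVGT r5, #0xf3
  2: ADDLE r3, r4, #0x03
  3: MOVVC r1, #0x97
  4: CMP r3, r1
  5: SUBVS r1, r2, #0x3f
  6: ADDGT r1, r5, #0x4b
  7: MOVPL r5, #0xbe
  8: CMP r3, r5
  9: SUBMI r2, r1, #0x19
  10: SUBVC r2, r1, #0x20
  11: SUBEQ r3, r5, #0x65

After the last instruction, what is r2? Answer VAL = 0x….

VAL = 0x77

[0] flags=1010 → (cmp)
[1] flags=1010 GT?F → skip
[2] flags=1010 LE?T → r3=0x96
[3] flags=1010 VC?T → r1=0x97
[4] flags=1000 → (cmp)
[5] flags=1000 VS?F → skip
[6] flags=1000 GT?F → skip
[7] flags=1000 PL?F → skip
[8] flags=1000 → (cmp)
[9] flags=1000 MI?T → r2=0x7e
[10] flags=1000 VC?T → r2=0x77
[11] flags=1000 EQ?F → skip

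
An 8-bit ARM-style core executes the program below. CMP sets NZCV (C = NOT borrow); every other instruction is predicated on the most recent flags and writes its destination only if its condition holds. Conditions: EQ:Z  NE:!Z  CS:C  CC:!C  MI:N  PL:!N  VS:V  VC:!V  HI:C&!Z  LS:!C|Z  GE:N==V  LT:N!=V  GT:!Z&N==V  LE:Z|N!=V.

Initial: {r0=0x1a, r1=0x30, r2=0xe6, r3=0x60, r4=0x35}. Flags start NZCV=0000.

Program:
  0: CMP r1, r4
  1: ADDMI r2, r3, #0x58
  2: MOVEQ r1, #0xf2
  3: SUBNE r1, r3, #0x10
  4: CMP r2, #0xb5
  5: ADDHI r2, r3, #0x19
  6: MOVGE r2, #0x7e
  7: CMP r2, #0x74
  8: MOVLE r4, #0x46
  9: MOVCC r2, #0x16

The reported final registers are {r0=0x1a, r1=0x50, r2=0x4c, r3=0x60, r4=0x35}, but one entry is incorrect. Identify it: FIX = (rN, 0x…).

[0] flags=1000 → (cmp)
[1] flags=1000 MI?T → r2=0xb8
[2] flags=1000 EQ?F → skip
[3] flags=1000 NE?T → r1=0x50
[4] flags=0010 → (cmp)
[5] flags=0010 HI?T → r2=0x79
[6] flags=0010 GE?T → r2=0x7e
[7] flags=0010 → (cmp)
[8] flags=0010 LE?F → skip
[9] flags=0010 CC?F → skip

FIX = (r2, 0x7e)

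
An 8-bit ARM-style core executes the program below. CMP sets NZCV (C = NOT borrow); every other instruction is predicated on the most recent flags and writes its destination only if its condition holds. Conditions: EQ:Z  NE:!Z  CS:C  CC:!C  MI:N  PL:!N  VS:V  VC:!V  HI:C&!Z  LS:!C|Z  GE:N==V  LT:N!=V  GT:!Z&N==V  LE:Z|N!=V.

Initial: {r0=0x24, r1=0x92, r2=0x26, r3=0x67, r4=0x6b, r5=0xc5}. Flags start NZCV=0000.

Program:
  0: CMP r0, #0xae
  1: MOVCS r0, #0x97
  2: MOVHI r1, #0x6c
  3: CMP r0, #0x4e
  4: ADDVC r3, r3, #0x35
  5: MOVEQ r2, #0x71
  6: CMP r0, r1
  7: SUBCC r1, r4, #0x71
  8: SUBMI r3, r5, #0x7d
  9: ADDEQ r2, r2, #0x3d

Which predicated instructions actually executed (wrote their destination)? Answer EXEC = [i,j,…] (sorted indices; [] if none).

[0] flags=0000 → (cmp)
[1] flags=0000 CS?F → skip
[2] flags=0000 HI?F → skip
[3] flags=1000 → (cmp)
[4] flags=1000 VC?T → r3=0x9c
[5] flags=1000 EQ?F → skip
[6] flags=1001 → (cmp)
[7] flags=1001 CC?T → r1=0xfa
[8] flags=1001 MI?T → r3=0x48
[9] flags=1001 EQ?F → skip

EXEC = [4,7,8]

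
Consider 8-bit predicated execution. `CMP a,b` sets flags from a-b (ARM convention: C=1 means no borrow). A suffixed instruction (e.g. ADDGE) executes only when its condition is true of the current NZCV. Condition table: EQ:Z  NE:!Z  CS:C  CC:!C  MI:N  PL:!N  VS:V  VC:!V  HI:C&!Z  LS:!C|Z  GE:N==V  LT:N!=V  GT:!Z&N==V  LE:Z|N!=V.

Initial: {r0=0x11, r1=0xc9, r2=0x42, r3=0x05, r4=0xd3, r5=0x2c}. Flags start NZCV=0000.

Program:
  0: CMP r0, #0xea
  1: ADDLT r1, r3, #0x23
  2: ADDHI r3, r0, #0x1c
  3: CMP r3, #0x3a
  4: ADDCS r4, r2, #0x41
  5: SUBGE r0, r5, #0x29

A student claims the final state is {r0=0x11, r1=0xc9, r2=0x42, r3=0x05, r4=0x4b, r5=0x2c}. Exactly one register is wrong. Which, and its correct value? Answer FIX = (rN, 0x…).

[0] flags=0000 → (cmp)
[1] flags=0000 LT?F → skip
[2] flags=0000 HI?F → skip
[3] flags=1000 → (cmp)
[4] flags=1000 CS?F → skip
[5] flags=1000 GE?F → skip

FIX = (r4, 0xd3)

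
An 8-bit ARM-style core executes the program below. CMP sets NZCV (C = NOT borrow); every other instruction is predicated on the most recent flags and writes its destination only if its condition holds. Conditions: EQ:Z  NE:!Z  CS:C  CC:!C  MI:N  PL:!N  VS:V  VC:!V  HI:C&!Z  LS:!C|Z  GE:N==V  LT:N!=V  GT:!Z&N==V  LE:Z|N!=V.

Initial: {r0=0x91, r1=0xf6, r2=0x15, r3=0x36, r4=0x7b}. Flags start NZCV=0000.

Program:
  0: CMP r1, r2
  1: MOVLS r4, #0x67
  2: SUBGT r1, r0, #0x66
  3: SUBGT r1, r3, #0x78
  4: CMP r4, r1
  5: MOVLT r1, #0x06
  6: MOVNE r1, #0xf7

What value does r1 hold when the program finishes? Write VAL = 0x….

VAL = 0xf7

[0] flags=1010 → (cmp)
[1] flags=1010 LS?F → skip
[2] flags=1010 GT?F → skip
[3] flags=1010 GT?F → skip
[4] flags=1001 → (cmp)
[5] flags=1001 LT?F → skip
[6] flags=1001 NE?T → r1=0xf7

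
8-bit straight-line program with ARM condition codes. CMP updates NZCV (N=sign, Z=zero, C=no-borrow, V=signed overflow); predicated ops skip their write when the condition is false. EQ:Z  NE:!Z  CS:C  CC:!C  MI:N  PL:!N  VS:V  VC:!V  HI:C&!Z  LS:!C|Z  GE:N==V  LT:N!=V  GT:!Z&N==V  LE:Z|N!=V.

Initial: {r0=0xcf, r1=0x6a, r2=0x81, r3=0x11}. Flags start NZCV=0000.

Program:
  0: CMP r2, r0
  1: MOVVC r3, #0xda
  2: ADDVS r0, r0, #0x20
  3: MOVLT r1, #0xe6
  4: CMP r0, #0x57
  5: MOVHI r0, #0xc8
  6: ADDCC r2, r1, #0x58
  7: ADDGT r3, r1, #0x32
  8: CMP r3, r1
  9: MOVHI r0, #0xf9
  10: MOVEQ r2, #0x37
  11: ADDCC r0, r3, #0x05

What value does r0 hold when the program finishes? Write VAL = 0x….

VAL = 0xdf

[0] flags=1000 → (cmp)
[1] flags=1000 VC?T → r3=0xda
[2] flags=1000 VS?F → skip
[3] flags=1000 LT?T → r1=0xe6
[4] flags=0011 → (cmp)
[5] flags=0011 HI?T → r0=0xc8
[6] flags=0011 CC?F → skip
[7] flags=0011 GT?F → skip
[8] flags=1000 → (cmp)
[9] flags=1000 HI?F → skip
[10] flags=1000 EQ?F → skip
[11] flags=1000 CC?T → r0=0xdf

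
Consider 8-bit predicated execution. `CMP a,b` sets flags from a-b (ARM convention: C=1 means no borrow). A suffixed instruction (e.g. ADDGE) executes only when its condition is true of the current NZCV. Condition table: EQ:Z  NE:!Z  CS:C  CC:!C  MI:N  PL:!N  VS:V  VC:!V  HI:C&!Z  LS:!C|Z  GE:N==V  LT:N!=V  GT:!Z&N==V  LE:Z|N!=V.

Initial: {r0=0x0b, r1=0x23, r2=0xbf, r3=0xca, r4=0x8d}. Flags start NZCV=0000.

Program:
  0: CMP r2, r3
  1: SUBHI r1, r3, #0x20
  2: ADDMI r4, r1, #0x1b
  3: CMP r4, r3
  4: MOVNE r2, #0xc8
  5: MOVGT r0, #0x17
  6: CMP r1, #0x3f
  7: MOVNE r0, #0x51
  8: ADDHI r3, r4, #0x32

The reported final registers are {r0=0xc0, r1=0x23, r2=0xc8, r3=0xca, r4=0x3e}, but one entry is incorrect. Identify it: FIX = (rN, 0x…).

[0] flags=1000 → (cmp)
[1] flags=1000 HI?F → skip
[2] flags=1000 MI?T → r4=0x3e
[3] flags=0000 → (cmp)
[4] flags=0000 NE?T → r2=0xc8
[5] flags=0000 GT?T → r0=0x17
[6] flags=1000 → (cmp)
[7] flags=1000 NE?T → r0=0x51
[8] flags=1000 HI?F → skip

FIX = (r0, 0x51)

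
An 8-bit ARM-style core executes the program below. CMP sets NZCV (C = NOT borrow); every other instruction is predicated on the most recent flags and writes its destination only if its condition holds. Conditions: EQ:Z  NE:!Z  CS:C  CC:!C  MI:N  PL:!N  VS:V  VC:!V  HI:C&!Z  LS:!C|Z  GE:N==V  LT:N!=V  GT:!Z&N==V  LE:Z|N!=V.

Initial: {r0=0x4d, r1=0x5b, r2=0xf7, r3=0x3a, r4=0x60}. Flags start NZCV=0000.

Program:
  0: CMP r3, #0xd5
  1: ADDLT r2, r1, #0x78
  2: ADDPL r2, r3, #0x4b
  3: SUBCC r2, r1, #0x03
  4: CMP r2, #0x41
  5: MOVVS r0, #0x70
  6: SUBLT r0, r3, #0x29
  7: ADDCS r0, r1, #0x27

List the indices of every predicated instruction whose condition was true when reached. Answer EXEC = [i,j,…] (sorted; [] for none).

0: ✓ CMP  NZCV=0000
1: · ADDLT
2: ✓ ADDPL  r2←0x85
3: ✓ SUBCC  r2←0x58
4: ✓ CMP  NZCV=0010
5: · MOVVS
6: · SUBLT
7: ✓ ADDCS  r0←0x82

EXEC = [2,3,7]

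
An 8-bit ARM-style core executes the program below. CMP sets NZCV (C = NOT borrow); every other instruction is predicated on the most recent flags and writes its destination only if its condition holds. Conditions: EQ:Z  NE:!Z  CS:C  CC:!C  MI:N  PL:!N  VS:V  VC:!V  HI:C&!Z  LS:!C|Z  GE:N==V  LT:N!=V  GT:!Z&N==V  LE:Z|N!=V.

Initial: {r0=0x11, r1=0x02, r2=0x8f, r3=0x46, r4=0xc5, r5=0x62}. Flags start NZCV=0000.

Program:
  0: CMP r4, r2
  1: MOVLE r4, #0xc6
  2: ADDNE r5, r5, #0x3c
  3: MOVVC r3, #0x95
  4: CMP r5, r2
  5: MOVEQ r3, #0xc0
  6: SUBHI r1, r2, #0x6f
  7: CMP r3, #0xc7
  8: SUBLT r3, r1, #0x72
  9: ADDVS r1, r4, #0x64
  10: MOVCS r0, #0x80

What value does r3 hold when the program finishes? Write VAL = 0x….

0: ✓ CMP  NZCV=0010
1: · MOVLE
2: ✓ ADDNE  r5←0x9e
3: ✓ MOVVC  r3←0x95
4: ✓ CMP  NZCV=0010
5: · MOVEQ
6: ✓ SUBHI  r1←0x20
7: ✓ CMP  NZCV=1000
8: ✓ SUBLT  r3←0xae
9: · ADDVS
10: · MOVCS

VAL = 0xae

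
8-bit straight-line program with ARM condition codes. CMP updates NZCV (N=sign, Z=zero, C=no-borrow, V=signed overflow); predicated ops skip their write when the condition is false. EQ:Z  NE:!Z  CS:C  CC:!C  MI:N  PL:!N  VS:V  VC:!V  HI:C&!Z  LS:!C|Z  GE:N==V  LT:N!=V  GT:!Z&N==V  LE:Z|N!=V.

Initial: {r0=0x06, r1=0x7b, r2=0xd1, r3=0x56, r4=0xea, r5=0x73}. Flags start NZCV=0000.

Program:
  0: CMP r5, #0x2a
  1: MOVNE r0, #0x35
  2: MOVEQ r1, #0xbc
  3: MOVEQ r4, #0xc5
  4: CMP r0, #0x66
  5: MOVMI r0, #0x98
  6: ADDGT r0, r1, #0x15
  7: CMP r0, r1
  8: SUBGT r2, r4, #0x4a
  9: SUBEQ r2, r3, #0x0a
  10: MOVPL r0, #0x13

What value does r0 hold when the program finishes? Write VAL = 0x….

VAL = 0x13

[0] flags=0010 → (cmp)
[1] flags=0010 NE?T → r0=0x35
[2] flags=0010 EQ?F → skip
[3] flags=0010 EQ?F → skip
[4] flags=1000 → (cmp)
[5] flags=1000 MI?T → r0=0x98
[6] flags=1000 GT?F → skip
[7] flags=0011 → (cmp)
[8] flags=0011 GT?F → skip
[9] flags=0011 EQ?F → skip
[10] flags=0011 PL?T → r0=0x13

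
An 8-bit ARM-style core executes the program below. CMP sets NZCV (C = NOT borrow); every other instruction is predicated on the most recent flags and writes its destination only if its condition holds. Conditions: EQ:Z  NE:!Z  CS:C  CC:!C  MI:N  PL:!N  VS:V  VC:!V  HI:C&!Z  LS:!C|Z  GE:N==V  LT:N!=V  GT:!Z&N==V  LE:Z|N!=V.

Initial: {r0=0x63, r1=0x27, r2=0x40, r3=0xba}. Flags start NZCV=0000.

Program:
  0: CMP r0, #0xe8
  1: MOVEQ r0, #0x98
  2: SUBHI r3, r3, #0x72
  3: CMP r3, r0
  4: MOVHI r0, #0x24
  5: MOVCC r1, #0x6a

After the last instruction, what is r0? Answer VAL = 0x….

[0] flags=0000 → (cmp)
[1] flags=0000 EQ?F → skip
[2] flags=0000 HI?F → skip
[3] flags=0011 → (cmp)
[4] flags=0011 HI?T → r0=0x24
[5] flags=0011 CC?F → skip

VAL = 0x24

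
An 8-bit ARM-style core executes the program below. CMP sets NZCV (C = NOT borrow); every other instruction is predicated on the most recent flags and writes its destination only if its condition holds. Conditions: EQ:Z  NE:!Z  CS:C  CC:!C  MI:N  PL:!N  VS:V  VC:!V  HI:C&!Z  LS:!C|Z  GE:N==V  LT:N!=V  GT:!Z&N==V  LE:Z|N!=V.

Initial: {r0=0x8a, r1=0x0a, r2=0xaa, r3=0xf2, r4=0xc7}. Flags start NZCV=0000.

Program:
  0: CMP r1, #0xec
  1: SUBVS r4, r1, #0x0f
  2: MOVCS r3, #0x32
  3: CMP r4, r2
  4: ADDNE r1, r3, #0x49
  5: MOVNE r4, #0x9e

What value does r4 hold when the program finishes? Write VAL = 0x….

0: ✓ CMP  NZCV=0000
1: · SUBVS
2: · MOVCS
3: ✓ CMP  NZCV=0010
4: ✓ ADDNE  r1←0x3b
5: ✓ MOVNE  r4←0x9e

VAL = 0x9e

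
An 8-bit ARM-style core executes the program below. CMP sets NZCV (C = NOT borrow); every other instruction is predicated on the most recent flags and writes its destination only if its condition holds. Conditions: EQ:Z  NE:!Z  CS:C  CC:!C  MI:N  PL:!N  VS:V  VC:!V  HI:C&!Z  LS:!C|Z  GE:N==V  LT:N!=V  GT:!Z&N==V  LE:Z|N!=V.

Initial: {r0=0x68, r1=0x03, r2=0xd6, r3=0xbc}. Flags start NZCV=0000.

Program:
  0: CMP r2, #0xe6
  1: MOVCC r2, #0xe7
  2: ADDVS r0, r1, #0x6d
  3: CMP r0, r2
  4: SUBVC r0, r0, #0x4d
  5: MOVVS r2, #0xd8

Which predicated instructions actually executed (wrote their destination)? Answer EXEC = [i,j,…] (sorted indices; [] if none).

EXEC = [1,5]

0: ✓ CMP  NZCV=1000
1: ✓ MOVCC  r2←0xe7
2: · ADDVS
3: ✓ CMP  NZCV=1001
4: · SUBVC
5: ✓ MOVVS  r2←0xd8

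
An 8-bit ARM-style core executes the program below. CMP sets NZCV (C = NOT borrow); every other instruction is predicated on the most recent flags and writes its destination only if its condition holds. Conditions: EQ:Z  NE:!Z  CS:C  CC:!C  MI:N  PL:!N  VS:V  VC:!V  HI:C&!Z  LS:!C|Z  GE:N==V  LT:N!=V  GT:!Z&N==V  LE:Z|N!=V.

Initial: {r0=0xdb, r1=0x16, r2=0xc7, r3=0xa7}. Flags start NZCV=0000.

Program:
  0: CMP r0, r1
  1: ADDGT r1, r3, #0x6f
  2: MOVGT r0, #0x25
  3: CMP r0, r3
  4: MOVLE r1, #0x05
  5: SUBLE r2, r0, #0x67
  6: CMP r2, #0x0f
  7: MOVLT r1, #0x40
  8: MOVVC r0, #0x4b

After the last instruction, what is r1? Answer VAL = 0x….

[0] flags=1010 → (cmp)
[1] flags=1010 GT?F → skip
[2] flags=1010 GT?F → skip
[3] flags=0010 → (cmp)
[4] flags=0010 LE?F → skip
[5] flags=0010 LE?F → skip
[6] flags=1010 → (cmp)
[7] flags=1010 LT?T → r1=0x40
[8] flags=1010 VC?T → r0=0x4b

VAL = 0x40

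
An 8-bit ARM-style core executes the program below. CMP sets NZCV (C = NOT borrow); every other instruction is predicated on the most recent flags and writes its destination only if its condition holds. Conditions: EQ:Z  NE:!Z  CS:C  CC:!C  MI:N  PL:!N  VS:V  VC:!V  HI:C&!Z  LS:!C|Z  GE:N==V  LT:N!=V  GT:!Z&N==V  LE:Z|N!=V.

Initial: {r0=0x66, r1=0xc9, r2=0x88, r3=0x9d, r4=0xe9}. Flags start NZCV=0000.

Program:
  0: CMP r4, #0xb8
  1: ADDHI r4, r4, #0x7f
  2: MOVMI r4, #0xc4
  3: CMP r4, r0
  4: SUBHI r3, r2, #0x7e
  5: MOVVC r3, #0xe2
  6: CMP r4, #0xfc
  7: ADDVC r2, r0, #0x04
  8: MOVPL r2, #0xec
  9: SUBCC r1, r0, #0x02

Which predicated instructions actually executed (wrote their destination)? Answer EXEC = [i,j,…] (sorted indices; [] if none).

[0] flags=0010 → (cmp)
[1] flags=0010 HI?T → r4=0x68
[2] flags=0010 MI?F → skip
[3] flags=0010 → (cmp)
[4] flags=0010 HI?T → r3=0x0a
[5] flags=0010 VC?T → r3=0xe2
[6] flags=0000 → (cmp)
[7] flags=0000 VC?T → r2=0x6a
[8] flags=0000 PL?T → r2=0xec
[9] flags=0000 CC?T → r1=0x64

EXEC = [1,4,5,7,8,9]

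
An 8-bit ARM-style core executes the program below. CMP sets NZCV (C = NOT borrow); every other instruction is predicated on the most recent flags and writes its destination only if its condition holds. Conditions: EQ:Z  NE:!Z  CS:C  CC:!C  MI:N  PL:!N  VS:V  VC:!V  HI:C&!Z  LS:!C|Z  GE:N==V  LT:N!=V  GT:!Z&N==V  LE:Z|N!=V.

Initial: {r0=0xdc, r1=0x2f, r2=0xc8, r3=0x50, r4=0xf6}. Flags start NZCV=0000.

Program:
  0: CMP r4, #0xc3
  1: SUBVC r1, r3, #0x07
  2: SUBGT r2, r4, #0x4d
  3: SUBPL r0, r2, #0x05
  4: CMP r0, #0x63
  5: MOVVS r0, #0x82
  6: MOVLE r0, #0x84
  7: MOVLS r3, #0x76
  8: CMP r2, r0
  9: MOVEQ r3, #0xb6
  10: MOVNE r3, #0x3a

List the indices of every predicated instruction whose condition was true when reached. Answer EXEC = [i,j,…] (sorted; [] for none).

0: ✓ CMP  NZCV=0010
1: ✓ SUBVC  r1←0x49
2: ✓ SUBGT  r2←0xa9
3: ✓ SUBPL  r0←0xa4
4: ✓ CMP  NZCV=0011
5: ✓ MOVVS  r0←0x82
6: ✓ MOVLE  r0←0x84
7: · MOVLS
8: ✓ CMP  NZCV=0010
9: · MOVEQ
10: ✓ MOVNE  r3←0x3a

EXEC = [1,2,3,5,6,10]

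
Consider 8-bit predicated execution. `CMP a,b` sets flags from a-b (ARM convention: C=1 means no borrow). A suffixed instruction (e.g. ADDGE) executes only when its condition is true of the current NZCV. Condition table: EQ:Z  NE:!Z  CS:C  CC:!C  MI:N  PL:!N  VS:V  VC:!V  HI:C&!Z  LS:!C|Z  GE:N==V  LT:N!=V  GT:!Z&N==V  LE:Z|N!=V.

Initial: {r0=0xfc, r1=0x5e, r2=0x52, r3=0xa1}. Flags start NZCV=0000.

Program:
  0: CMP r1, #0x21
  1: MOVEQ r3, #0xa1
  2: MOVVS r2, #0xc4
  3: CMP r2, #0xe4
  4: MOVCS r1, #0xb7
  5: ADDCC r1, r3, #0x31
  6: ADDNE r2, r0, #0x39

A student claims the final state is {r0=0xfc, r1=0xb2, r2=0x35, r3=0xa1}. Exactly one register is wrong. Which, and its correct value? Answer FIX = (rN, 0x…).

0: ✓ CMP  NZCV=0010
1: · MOVEQ
2: · MOVVS
3: ✓ CMP  NZCV=0000
4: · MOVCS
5: ✓ ADDCC  r1←0xd2
6: ✓ ADDNE  r2←0x35

FIX = (r1, 0xd2)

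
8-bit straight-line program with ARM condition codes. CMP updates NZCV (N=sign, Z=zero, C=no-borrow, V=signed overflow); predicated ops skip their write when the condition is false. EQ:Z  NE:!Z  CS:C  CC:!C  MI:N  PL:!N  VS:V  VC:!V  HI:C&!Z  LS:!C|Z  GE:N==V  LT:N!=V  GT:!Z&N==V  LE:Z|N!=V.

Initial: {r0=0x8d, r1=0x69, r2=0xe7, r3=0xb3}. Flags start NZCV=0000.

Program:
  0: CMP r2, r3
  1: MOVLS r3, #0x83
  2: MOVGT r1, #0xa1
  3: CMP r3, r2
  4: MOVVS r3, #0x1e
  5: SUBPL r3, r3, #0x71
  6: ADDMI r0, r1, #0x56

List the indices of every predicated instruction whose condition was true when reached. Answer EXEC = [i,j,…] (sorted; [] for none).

EXEC = [2,6]

0: ✓ CMP  NZCV=0010
1: · MOVLS
2: ✓ MOVGT  r1←0xa1
3: ✓ CMP  NZCV=1000
4: · MOVVS
5: · SUBPL
6: ✓ ADDMI  r0←0xf7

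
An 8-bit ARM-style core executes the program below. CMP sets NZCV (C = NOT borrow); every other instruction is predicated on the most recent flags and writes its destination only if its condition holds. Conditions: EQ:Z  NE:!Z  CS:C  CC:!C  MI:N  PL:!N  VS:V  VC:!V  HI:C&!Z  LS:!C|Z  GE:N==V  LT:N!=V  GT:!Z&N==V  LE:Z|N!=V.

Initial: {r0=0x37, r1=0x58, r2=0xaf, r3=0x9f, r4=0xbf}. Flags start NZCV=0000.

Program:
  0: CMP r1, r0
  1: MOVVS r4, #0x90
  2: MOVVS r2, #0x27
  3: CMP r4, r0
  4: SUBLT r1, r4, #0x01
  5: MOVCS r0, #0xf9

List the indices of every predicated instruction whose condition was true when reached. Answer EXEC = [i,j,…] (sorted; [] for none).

EXEC = [4,5]

0: ✓ CMP  NZCV=0010
1: · MOVVS
2: · MOVVS
3: ✓ CMP  NZCV=1010
4: ✓ SUBLT  r1←0xbe
5: ✓ MOVCS  r0←0xf9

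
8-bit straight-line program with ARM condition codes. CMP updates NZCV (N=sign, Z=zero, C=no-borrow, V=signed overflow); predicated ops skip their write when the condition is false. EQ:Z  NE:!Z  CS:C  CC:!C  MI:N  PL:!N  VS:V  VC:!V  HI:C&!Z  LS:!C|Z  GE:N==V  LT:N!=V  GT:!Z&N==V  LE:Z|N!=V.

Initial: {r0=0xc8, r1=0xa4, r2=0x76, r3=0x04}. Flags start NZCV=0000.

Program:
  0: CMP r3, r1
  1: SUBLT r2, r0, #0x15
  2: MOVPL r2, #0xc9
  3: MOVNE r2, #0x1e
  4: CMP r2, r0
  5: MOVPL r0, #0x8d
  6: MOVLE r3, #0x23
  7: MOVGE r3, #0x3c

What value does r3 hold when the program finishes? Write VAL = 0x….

VAL = 0x3c

[0] flags=0000 → (cmp)
[1] flags=0000 LT?F → skip
[2] flags=0000 PL?T → r2=0xc9
[3] flags=0000 NE?T → r2=0x1e
[4] flags=0000 → (cmp)
[5] flags=0000 PL?T → r0=0x8d
[6] flags=0000 LE?F → skip
[7] flags=0000 GE?T → r3=0x3c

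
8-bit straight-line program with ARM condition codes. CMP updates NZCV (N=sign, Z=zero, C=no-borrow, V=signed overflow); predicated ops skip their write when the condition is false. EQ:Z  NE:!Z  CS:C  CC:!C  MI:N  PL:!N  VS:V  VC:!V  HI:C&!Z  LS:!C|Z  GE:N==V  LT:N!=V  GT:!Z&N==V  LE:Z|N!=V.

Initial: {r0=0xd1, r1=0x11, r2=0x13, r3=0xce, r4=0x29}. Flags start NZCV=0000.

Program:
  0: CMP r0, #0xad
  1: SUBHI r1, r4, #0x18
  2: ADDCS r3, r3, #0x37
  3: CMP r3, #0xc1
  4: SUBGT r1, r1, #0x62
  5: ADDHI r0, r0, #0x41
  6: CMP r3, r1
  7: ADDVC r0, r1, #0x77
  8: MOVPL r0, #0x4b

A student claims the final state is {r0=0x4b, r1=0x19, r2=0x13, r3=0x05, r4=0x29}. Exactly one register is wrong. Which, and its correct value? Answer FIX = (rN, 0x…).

[0] flags=0010 → (cmp)
[1] flags=0010 HI?T → r1=0x11
[2] flags=0010 CS?T → r3=0x05
[3] flags=0000 → (cmp)
[4] flags=0000 GT?T → r1=0xaf
[5] flags=0000 HI?F → skip
[6] flags=0000 → (cmp)
[7] flags=0000 VC?T → r0=0x26
[8] flags=0000 PL?T → r0=0x4b

FIX = (r1, 0xaf)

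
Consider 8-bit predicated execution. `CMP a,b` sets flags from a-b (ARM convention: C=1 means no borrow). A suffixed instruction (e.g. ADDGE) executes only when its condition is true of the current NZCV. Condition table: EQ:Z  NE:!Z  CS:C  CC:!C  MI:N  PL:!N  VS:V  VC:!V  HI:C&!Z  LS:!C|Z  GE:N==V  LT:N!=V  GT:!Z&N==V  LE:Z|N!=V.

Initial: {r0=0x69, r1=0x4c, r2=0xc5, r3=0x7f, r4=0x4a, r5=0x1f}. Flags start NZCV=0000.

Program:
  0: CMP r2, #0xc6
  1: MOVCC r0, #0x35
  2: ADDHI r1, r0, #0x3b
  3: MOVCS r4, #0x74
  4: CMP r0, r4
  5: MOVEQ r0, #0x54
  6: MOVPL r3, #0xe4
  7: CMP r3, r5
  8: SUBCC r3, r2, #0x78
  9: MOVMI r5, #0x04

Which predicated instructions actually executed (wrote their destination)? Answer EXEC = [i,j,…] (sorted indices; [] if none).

EXEC = [1]

[0] flags=1000 → (cmp)
[1] flags=1000 CC?T → r0=0x35
[2] flags=1000 HI?F → skip
[3] flags=1000 CS?F → skip
[4] flags=1000 → (cmp)
[5] flags=1000 EQ?F → skip
[6] flags=1000 PL?F → skip
[7] flags=0010 → (cmp)
[8] flags=0010 CC?F → skip
[9] flags=0010 MI?F → skip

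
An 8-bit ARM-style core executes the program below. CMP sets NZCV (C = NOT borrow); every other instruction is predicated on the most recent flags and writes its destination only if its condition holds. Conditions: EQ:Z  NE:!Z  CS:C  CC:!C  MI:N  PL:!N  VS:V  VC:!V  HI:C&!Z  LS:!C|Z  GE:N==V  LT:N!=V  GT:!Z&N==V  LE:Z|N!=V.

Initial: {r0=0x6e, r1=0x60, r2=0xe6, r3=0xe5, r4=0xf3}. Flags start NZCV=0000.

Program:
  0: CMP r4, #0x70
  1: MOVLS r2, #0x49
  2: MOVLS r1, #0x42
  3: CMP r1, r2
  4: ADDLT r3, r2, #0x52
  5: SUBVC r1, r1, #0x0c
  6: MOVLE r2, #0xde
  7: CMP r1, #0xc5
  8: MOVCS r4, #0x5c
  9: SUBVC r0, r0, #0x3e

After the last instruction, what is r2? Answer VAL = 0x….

0: ✓ CMP  NZCV=1010
1: · MOVLS
2: · MOVLS
3: ✓ CMP  NZCV=0000
4: · ADDLT
5: ✓ SUBVC  r1←0x54
6: · MOVLE
7: ✓ CMP  NZCV=1001
8: · MOVCS
9: · SUBVC

VAL = 0xe6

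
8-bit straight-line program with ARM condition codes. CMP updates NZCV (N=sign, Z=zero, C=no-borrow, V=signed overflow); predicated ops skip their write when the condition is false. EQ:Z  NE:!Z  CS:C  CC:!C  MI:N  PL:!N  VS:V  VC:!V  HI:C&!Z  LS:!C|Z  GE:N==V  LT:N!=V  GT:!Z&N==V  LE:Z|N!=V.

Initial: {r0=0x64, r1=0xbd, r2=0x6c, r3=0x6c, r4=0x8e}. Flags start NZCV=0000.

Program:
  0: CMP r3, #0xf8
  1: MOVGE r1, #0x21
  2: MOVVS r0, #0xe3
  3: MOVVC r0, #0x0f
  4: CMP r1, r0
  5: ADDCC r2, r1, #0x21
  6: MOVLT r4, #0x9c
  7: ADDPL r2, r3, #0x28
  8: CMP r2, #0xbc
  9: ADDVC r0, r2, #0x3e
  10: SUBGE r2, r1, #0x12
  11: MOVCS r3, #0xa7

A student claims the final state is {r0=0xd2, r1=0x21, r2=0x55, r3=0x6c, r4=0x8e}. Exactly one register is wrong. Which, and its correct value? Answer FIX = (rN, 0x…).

FIX = (r2, 0x94)

0: ✓ CMP  NZCV=0000
1: ✓ MOVGE  r1←0x21
2: · MOVVS
3: ✓ MOVVC  r0←0x0f
4: ✓ CMP  NZCV=0010
5: · ADDCC
6: · MOVLT
7: ✓ ADDPL  r2←0x94
8: ✓ CMP  NZCV=1000
9: ✓ ADDVC  r0←0xd2
10: · SUBGE
11: · MOVCS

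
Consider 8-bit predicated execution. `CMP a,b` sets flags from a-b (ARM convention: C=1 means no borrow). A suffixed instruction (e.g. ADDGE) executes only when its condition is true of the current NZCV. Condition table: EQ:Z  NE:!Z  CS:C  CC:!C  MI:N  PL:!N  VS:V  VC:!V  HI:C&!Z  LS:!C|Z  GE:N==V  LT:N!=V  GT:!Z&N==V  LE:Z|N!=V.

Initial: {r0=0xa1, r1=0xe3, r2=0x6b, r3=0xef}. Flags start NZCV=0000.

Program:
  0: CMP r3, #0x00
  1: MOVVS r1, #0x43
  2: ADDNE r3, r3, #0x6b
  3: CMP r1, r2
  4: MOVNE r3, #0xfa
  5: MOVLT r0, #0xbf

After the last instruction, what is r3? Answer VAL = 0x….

VAL = 0xfa

0: ✓ CMP  NZCV=1010
1: · MOVVS
2: ✓ ADDNE  r3←0x5a
3: ✓ CMP  NZCV=0011
4: ✓ MOVNE  r3←0xfa
5: ✓ MOVLT  r0←0xbf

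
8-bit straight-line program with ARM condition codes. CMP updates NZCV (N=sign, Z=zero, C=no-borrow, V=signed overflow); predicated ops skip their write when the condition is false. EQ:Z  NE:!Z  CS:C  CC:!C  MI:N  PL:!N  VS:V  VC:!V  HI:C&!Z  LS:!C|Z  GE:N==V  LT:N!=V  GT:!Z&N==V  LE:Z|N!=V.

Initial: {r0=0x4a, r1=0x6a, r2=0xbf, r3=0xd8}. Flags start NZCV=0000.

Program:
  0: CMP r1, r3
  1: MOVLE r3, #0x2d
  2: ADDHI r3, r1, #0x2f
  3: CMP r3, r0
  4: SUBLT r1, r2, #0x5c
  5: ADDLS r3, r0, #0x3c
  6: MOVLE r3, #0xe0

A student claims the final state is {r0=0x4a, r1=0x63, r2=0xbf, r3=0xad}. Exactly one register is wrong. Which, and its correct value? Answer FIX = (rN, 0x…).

FIX = (r3, 0xe0)

0: ✓ CMP  NZCV=1001
1: · MOVLE
2: · ADDHI
3: ✓ CMP  NZCV=1010
4: ✓ SUBLT  r1←0x63
5: · ADDLS
6: ✓ MOVLE  r3←0xe0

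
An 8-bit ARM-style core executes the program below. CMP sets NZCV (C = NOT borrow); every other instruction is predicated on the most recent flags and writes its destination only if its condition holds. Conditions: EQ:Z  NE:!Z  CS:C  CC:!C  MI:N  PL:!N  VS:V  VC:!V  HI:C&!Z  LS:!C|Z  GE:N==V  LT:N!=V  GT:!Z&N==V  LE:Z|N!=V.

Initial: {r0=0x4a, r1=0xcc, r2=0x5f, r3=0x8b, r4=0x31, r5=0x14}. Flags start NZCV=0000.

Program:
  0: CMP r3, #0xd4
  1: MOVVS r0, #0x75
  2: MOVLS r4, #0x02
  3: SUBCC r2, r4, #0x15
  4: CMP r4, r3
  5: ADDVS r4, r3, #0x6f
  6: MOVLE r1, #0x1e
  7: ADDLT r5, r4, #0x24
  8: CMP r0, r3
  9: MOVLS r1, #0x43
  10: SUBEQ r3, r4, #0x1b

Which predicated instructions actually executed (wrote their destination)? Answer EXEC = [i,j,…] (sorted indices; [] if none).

[0] flags=1000 → (cmp)
[1] flags=1000 VS?F → skip
[2] flags=1000 LS?T → r4=0x02
[3] flags=1000 CC?T → r2=0xed
[4] flags=0000 → (cmp)
[5] flags=0000 VS?F → skip
[6] flags=0000 LE?F → skip
[7] flags=0000 LT?F → skip
[8] flags=1001 → (cmp)
[9] flags=1001 LS?T → r1=0x43
[10] flags=1001 EQ?F → skip

EXEC = [2,3,9]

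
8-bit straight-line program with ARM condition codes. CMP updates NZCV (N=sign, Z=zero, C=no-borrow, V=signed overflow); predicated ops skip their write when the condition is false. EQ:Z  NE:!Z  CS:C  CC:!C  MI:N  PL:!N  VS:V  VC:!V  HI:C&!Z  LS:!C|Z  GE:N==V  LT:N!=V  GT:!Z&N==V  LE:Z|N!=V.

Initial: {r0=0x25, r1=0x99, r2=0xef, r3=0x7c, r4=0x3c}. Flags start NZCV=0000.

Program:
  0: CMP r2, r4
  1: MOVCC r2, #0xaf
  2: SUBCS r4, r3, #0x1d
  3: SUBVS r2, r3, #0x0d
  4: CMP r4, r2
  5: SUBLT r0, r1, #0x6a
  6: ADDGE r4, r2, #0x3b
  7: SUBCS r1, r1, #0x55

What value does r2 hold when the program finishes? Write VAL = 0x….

VAL = 0xef

0: ✓ CMP  NZCV=1010
1: · MOVCC
2: ✓ SUBCS  r4←0x5f
3: · SUBVS
4: ✓ CMP  NZCV=0000
5: · SUBLT
6: ✓ ADDGE  r4←0x2a
7: · SUBCS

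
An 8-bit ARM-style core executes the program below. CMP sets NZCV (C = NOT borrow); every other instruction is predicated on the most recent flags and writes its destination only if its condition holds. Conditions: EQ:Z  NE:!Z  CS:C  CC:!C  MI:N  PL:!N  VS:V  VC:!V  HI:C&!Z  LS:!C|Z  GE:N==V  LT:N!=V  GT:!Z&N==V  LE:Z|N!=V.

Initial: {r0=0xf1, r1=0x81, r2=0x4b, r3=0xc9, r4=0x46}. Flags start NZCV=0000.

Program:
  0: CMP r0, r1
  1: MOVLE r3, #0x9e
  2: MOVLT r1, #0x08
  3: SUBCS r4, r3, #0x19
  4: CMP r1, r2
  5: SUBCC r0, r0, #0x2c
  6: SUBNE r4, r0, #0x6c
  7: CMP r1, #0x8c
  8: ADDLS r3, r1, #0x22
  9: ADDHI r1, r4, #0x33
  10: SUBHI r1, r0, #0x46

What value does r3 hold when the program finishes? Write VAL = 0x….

[0] flags=0010 → (cmp)
[1] flags=0010 LE?F → skip
[2] flags=0010 LT?F → skip
[3] flags=0010 CS?T → r4=0xb0
[4] flags=0011 → (cmp)
[5] flags=0011 CC?F → skip
[6] flags=0011 NE?T → r4=0x85
[7] flags=1000 → (cmp)
[8] flags=1000 LS?T → r3=0xa3
[9] flags=1000 HI?F → skip
[10] flags=1000 HI?F → skip

VAL = 0xa3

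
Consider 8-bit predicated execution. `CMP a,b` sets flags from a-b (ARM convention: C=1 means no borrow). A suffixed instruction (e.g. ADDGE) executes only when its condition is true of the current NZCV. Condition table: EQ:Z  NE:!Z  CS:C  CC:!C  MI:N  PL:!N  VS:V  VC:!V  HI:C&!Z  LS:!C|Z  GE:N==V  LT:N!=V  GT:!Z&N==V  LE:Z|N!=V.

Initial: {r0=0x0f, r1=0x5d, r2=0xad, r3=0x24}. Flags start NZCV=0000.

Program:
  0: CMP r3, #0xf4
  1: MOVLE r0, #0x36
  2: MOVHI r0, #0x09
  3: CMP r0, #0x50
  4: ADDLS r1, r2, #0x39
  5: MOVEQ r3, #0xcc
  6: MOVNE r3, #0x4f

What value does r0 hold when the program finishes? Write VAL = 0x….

[0] flags=0000 → (cmp)
[1] flags=0000 LE?F → skip
[2] flags=0000 HI?F → skip
[3] flags=1000 → (cmp)
[4] flags=1000 LS?T → r1=0xe6
[5] flags=1000 EQ?F → skip
[6] flags=1000 NE?T → r3=0x4f

VAL = 0x0f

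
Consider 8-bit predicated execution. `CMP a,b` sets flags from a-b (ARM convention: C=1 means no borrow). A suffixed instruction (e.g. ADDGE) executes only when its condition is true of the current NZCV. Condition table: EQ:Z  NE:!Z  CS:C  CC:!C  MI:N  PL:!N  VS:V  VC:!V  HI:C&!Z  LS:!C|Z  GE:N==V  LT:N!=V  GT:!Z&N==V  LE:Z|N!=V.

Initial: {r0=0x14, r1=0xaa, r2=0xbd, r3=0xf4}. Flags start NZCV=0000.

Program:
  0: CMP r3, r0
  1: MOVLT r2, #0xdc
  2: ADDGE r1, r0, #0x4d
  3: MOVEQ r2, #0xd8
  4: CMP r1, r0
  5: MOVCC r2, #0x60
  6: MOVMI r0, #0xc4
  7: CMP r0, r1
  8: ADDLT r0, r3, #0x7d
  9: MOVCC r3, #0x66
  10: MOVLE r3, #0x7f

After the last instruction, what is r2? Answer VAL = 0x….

VAL = 0xdc

0: ✓ CMP  NZCV=1010
1: ✓ MOVLT  r2←0xdc
2: · ADDGE
3: · MOVEQ
4: ✓ CMP  NZCV=1010
5: · MOVCC
6: ✓ MOVMI  r0←0xc4
7: ✓ CMP  NZCV=0010
8: · ADDLT
9: · MOVCC
10: · MOVLE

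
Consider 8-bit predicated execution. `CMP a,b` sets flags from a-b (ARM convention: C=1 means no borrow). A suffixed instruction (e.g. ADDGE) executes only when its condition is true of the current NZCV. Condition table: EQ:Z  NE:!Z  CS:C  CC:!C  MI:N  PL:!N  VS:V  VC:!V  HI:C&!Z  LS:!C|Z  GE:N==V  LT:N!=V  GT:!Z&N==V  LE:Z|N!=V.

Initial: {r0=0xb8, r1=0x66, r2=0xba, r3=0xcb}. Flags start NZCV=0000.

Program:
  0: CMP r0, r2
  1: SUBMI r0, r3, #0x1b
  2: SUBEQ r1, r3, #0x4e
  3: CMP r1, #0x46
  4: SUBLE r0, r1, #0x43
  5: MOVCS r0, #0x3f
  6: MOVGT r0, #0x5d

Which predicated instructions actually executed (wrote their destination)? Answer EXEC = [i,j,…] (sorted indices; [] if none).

0: ✓ CMP  NZCV=1000
1: ✓ SUBMI  r0←0xb0
2: · SUBEQ
3: ✓ CMP  NZCV=0010
4: · SUBLE
5: ✓ MOVCS  r0←0x3f
6: ✓ MOVGT  r0←0x5d

EXEC = [1,5,6]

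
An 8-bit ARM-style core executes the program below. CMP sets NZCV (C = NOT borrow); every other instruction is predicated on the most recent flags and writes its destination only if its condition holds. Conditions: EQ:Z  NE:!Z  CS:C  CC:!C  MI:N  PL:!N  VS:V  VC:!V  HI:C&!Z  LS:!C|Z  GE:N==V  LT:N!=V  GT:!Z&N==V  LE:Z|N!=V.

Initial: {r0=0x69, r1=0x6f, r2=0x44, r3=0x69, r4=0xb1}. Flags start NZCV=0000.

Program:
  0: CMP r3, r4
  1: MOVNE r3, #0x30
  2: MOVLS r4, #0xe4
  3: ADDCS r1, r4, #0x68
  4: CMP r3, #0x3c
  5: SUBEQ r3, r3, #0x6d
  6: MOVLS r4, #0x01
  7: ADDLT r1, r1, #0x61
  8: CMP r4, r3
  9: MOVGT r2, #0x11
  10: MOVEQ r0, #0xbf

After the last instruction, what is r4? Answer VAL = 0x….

VAL = 0x01

0: ✓ CMP  NZCV=1001
1: ✓ MOVNE  r3←0x30
2: ✓ MOVLS  r4←0xe4
3: · ADDCS
4: ✓ CMP  NZCV=1000
5: · SUBEQ
6: ✓ MOVLS  r4←0x01
7: ✓ ADDLT  r1←0xd0
8: ✓ CMP  NZCV=1000
9: · MOVGT
10: · MOVEQ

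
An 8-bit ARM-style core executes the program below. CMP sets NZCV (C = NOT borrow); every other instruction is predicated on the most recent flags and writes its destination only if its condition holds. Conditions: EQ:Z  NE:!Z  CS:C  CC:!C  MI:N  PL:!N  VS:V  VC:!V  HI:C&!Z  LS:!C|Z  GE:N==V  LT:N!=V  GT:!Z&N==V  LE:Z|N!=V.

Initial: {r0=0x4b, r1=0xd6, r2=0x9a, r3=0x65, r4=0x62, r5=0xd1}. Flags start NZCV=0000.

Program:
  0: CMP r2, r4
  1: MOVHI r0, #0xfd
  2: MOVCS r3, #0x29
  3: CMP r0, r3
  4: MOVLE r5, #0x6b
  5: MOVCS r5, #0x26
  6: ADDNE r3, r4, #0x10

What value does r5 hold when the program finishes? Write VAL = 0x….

[0] flags=0011 → (cmp)
[1] flags=0011 HI?T → r0=0xfd
[2] flags=0011 CS?T → r3=0x29
[3] flags=1010 → (cmp)
[4] flags=1010 LE?T → r5=0x6b
[5] flags=1010 CS?T → r5=0x26
[6] flags=1010 NE?T → r3=0x72

VAL = 0x26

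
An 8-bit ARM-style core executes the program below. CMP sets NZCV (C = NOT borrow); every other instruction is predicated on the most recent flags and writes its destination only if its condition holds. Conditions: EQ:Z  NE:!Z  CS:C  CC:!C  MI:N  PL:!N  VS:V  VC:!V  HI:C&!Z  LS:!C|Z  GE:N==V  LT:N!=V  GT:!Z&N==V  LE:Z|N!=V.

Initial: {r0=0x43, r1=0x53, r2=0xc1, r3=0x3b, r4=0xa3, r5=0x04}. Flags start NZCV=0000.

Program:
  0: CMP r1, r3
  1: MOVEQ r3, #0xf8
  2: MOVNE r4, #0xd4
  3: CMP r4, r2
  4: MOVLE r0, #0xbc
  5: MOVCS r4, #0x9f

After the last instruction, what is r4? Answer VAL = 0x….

VAL = 0x9f

[0] flags=0010 → (cmp)
[1] flags=0010 EQ?F → skip
[2] flags=0010 NE?T → r4=0xd4
[3] flags=0010 → (cmp)
[4] flags=0010 LE?F → skip
[5] flags=0010 CS?T → r4=0x9f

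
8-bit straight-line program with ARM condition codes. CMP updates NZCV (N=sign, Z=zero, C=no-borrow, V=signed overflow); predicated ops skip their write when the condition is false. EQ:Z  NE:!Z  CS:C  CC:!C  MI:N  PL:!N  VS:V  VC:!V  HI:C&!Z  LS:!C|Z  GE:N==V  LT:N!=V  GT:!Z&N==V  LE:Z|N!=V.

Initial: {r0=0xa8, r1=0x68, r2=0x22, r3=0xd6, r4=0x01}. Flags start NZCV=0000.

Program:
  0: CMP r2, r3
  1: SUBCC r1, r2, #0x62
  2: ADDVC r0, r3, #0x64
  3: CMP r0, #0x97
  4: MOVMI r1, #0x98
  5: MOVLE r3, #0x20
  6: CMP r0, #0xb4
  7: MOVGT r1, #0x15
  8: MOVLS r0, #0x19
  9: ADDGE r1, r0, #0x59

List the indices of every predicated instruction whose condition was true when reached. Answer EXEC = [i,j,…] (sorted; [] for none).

EXEC = [1,2,4,7,8,9]

[0] flags=0000 → (cmp)
[1] flags=0000 CC?T → r1=0xc0
[2] flags=0000 VC?T → r0=0x3a
[3] flags=1001 → (cmp)
[4] flags=1001 MI?T → r1=0x98
[5] flags=1001 LE?F → skip
[6] flags=1001 → (cmp)
[7] flags=1001 GT?T → r1=0x15
[8] flags=1001 LS?T → r0=0x19
[9] flags=1001 GE?T → r1=0x72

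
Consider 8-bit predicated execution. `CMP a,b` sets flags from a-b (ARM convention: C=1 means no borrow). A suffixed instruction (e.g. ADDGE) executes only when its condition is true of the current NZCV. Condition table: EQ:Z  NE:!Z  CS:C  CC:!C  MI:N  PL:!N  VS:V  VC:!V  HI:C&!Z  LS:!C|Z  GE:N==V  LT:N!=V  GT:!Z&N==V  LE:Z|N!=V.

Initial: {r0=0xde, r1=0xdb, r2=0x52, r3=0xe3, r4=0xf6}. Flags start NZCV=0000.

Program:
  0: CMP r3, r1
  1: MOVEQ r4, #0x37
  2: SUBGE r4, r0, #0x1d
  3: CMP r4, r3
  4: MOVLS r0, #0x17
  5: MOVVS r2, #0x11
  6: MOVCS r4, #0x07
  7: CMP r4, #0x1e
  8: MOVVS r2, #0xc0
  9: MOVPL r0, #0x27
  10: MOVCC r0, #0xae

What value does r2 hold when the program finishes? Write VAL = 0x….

VAL = 0x52

0: ✓ CMP  NZCV=0010
1: · MOVEQ
2: ✓ SUBGE  r4←0xc1
3: ✓ CMP  NZCV=1000
4: ✓ MOVLS  r0←0x17
5: · MOVVS
6: · MOVCS
7: ✓ CMP  NZCV=1010
8: · MOVVS
9: · MOVPL
10: · MOVCC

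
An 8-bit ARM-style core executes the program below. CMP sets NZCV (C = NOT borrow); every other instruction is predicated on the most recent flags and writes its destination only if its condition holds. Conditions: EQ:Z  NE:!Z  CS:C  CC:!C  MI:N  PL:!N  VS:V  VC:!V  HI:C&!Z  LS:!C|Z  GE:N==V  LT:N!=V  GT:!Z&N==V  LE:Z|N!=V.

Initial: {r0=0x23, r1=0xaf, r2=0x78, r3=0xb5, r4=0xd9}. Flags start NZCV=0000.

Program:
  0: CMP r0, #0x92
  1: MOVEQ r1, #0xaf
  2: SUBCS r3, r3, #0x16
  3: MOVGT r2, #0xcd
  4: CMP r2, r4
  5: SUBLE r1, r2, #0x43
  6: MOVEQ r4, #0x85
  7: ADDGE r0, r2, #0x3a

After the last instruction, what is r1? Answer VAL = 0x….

VAL = 0x8a

0: ✓ CMP  NZCV=1001
1: · MOVEQ
2: · SUBCS
3: ✓ MOVGT  r2←0xcd
4: ✓ CMP  NZCV=1000
5: ✓ SUBLE  r1←0x8a
6: · MOVEQ
7: · ADDGE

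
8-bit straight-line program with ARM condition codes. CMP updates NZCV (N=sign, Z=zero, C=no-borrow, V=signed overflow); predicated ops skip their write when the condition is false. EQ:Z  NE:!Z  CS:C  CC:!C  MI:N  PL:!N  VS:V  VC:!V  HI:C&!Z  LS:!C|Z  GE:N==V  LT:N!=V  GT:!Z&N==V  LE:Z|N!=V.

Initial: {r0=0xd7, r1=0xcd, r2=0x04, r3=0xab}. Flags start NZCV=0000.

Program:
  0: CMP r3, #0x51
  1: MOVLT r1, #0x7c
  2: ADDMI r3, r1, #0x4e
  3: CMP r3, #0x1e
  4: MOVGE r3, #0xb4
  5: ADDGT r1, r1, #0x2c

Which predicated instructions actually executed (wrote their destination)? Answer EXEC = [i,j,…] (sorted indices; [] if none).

EXEC = [1]

0: ✓ CMP  NZCV=0011
1: ✓ MOVLT  r1←0x7c
2: · ADDMI
3: ✓ CMP  NZCV=1010
4: · MOVGE
5: · ADDGT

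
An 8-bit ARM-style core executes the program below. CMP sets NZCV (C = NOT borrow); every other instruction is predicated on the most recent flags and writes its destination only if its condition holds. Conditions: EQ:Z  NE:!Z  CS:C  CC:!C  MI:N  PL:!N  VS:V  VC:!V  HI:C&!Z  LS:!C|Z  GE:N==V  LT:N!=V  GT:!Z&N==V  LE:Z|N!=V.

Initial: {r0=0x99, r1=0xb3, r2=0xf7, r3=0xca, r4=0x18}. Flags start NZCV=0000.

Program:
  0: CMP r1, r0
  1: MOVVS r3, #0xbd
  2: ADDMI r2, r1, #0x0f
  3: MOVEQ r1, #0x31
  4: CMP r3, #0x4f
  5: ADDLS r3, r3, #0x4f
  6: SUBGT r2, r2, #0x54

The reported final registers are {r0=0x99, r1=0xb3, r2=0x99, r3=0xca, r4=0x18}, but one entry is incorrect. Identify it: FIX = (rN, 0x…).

0: ✓ CMP  NZCV=0010
1: · MOVVS
2: · ADDMI
3: · MOVEQ
4: ✓ CMP  NZCV=0011
5: · ADDLS
6: · SUBGT

FIX = (r2, 0xf7)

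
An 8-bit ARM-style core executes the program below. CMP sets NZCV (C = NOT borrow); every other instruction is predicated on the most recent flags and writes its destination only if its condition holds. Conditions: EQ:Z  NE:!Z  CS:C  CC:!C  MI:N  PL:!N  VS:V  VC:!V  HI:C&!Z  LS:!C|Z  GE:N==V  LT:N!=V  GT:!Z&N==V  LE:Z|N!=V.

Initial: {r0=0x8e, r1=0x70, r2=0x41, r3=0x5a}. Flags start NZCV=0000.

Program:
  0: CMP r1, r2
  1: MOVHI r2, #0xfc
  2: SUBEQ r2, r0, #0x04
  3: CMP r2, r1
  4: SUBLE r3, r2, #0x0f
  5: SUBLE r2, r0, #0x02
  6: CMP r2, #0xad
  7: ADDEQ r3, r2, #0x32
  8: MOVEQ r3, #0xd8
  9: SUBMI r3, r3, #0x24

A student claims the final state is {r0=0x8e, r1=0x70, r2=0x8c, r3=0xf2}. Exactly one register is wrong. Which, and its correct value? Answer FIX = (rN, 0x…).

FIX = (r3, 0xc9)

0: ✓ CMP  NZCV=0010
1: ✓ MOVHI  r2←0xfc
2: · SUBEQ
3: ✓ CMP  NZCV=1010
4: ✓ SUBLE  r3←0xed
5: ✓ SUBLE  r2←0x8c
6: ✓ CMP  NZCV=1000
7: · ADDEQ
8: · MOVEQ
9: ✓ SUBMI  r3←0xc9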